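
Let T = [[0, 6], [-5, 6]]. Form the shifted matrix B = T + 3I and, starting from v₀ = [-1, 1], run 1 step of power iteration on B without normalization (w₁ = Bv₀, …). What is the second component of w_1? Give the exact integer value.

B = T + 3I has rows (3, 6); (-5, 9)
w1 = Bv₀ = (3, 14)
Requested component of w1: 14

14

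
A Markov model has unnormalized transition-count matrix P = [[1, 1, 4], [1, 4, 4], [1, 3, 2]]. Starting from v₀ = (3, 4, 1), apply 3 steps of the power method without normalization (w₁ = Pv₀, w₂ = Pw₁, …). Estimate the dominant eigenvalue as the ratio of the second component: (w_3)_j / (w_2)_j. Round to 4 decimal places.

7.2632

w1 = Pv₀ = (1·3 + 1·4 + 4·1; 1·3 + 4·4 + 4·1; 1·3 + 3·4 + 2·1) = (11, 23, 17)
w2 = Pw1 = (1·11 + 1·23 + 4·17; 1·11 + 4·23 + 4·17; 1·11 + 3·23 + 2·17) = (102, 171, 114)
w3 = Pw2 = (729, 1242, 843)
Ratio at component: 1242 / 171 = 7.2632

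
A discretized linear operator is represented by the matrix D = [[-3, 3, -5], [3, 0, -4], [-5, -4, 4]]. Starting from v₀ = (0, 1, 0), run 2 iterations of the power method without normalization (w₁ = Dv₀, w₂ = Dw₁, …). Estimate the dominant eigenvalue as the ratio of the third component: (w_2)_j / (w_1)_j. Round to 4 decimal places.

w1 = Dv₀ = ((-3)·0 + 3·1 + (-5)·0; 3·0 + 0·1 + (-4)·0; (-5)·0 + (-4)·1 + 4·0) = (3, 0, -4)
w2 = Dw1 = ((-3)·3 + 3·0 + (-5)·(-4); 3·3 + 0·0 + (-4)·(-4); (-5)·3 + (-4)·0 + 4·(-4)) = (11, 25, -31)
Ratio at component: -31 / -4 = 7.7500

7.7500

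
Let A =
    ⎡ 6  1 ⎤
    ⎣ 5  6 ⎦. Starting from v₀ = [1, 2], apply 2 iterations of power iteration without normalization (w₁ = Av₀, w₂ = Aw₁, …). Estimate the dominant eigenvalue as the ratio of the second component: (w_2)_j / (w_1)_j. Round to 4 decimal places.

λ ≈ 8.3529

w1 = Av₀ = (6·1 + 1·2; 5·1 + 6·2) = (8, 17)
w2 = Aw1 = (6·8 + 1·17; 5·8 + 6·17) = (65, 142)
Ratio at component: 142 / 17 = 8.3529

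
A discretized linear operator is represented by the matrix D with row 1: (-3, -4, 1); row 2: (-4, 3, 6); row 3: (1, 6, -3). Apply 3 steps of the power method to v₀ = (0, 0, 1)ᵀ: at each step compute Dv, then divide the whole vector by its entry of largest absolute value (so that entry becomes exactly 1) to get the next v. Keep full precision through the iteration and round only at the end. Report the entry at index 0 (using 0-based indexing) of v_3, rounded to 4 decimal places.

0.3958

Dv0 = (1.00000, 6.00000, -3.00000); divide by 6.00000 → v1 = (0.16667, 1.00000, -0.50000)
Dv1 = (-5.00000, -0.66667, 7.66667); divide by 7.66667 → v2 = (-0.65217, -0.08696, 1.00000)
Dv2 = (3.30435, 8.34783, -4.17391); divide by 8.34783 → v3 = (0.39583, 1.00000, -0.50000)
Requested entry of v3: 152/384 = 0.3958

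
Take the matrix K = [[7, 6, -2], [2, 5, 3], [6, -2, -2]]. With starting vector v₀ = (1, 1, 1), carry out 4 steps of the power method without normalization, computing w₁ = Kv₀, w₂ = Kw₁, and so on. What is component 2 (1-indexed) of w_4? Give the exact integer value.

w1 = Kv₀ = (7·1 + 6·1 + (-2)·1; 2·1 + 5·1 + 3·1; 6·1 + (-2)·1 + (-2)·1) = (11, 10, 2)
w2 = Kw1 = (7·11 + 6·10 + (-2)·2; 2·11 + 5·10 + 3·2; 6·11 + (-2)·10 + (-2)·2) = (133, 78, 42)
w3 = Kw2 = (1315, 782, 558)
w4 = Kw3 = (12781, 8214, 5210)
The requested component of w4 is 8214.

8214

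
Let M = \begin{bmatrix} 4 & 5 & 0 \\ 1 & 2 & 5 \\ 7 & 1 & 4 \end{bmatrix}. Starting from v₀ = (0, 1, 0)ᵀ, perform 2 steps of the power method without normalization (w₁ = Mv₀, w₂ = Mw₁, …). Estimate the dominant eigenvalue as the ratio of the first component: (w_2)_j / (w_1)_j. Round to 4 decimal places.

6.0000

w1 = Mv₀ = (4·0 + 5·1 + 0·0; 1·0 + 2·1 + 5·0; 7·0 + 1·1 + 4·0) = (5, 2, 1)
w2 = Mw1 = (4·5 + 5·2 + 0·1; 1·5 + 2·2 + 5·1; 7·5 + 1·2 + 4·1) = (30, 14, 41)
Ratio at component: 30 / 5 = 6.0000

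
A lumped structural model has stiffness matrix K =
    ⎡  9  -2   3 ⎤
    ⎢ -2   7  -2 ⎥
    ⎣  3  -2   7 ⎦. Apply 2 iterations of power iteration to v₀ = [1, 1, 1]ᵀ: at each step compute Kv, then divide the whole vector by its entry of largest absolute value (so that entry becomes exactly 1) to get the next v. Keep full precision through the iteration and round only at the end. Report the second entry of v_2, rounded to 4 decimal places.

-0.1389

Kv0 = (10.00000, 3.00000, 8.00000); divide by 10.00000 → v1 = (1.00000, 0.30000, 0.80000)
Kv1 = (10.80000, -1.50000, 8.00000); divide by 10.80000 → v2 = (1.00000, -0.13889, 0.74074)
Requested entry of v2: -15/108 = -0.1389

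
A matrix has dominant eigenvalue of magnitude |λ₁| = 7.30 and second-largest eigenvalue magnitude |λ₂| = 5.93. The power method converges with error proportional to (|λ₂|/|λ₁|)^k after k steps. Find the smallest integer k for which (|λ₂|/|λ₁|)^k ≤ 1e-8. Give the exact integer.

89

|λ₂/λ₁| = 5.93/7.30 = 0.81233
Need k ≥ ln(1e-8) / ln(0.81233) = -18.4207 / -0.2079 ≈ 88.625
Smallest integer k satisfying the bound: 89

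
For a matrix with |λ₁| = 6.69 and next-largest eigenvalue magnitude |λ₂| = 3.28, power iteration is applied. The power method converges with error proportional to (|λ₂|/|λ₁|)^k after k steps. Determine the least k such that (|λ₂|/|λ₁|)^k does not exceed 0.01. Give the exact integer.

7

|λ₂/λ₁| = 3.28/6.69 = 0.49028
Need k ≥ ln(0.01) / ln(0.49028) = -4.6052 / -0.7128 ≈ 6.461
Smallest integer k satisfying the bound: 7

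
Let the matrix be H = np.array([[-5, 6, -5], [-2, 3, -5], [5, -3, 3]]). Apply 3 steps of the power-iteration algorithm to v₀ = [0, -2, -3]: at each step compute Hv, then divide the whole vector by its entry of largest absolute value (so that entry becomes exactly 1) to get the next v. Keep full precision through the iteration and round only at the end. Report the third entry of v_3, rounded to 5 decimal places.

0.94286

Hv0 = (3.000000, 9.000000, -3.000000); divide by 9.000000 → v1 = (0.333333, 1.000000, -0.333333)
Hv1 = (6.000000, 4.000000, -2.333333); divide by 6.000000 → v2 = (1.000000, 0.666667, -0.388889)
Hv2 = (0.944444, 1.944444, 1.833333); divide by 1.944444 → v3 = (0.485714, 1.000000, 0.942857)
Requested entry of v3: 99/105 = 0.94286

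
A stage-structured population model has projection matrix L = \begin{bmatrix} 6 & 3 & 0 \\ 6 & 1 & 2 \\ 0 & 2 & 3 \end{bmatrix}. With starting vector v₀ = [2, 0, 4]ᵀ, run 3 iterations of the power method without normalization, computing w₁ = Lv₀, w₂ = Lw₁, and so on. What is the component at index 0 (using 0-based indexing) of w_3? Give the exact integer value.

1140

w1 = Lv₀ = (12, 20, 12)
w2 = Lw1 = (132, 116, 76)
w3 = Lw2 = (1140, 1060, 460)
The requested component of w3 is 1140.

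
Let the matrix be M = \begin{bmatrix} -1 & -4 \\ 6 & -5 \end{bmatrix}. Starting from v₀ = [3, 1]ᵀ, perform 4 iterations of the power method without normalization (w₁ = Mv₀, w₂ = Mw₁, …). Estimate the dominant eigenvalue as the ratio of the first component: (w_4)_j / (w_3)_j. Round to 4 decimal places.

w1 = Mv₀ = (-7, 13)
w2 = Mw1 = (-45, -107)
w3 = Mw2 = (473, 265)
w4 = Mw3 = (-1533, 1513)
Ratio at component: -1533 / 473 = -3.2410

λ ≈ -3.2410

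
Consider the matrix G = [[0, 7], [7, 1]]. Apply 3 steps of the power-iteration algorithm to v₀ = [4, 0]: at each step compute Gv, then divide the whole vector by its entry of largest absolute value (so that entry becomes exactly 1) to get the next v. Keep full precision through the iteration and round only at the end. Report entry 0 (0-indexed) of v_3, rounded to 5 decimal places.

0.14000

Gv0 = (0.000000, 28.000000); divide by 28.000000 → v1 = (0.000000, 1.000000)
Gv1 = (7.000000, 1.000000); divide by 7.000000 → v2 = (1.000000, 0.142857)
Gv2 = (1.000000, 7.142857); divide by 7.142857 → v3 = (0.140000, 1.000000)
Requested entry of v3: 196/1400 = 0.14000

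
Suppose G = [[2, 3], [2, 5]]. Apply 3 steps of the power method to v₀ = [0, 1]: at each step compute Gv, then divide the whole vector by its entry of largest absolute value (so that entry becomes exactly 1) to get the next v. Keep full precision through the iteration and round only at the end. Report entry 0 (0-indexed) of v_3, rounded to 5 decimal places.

0.68528

Gv0 = (3.000000, 5.000000); divide by 5.000000 → v1 = (0.600000, 1.000000)
Gv1 = (4.200000, 6.200000); divide by 6.200000 → v2 = (0.677419, 1.000000)
Gv2 = (4.354839, 6.354839); divide by 6.354839 → v3 = (0.685279, 1.000000)
Requested entry of v3: 135/197 = 0.68528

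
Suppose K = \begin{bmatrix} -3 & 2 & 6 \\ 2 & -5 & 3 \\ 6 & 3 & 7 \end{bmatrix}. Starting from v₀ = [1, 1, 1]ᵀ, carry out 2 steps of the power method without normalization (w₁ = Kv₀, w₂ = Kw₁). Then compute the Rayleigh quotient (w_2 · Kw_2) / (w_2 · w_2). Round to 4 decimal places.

10.3319

w1 = Kv₀ = ((-3)·1 + 2·1 + 6·1; 2·1 + (-5)·1 + 3·1; 6·1 + 3·1 + 7·1) = (5, 0, 16)
w2 = Kw1 = ((-3)·5 + 2·0 + 6·16; 2·5 + (-5)·0 + 3·16; 6·5 + 3·0 + 7·16) = (81, 58, 142)
Kw2 = (725, 298, 1654)
w2·Kw2 = 81·725 + 58·298 + 142·1654 = 310877; w2·w2 = 81·81 + 58·58 + 142·142 = 30089
λ ≈ 310877/30089 = 10.3319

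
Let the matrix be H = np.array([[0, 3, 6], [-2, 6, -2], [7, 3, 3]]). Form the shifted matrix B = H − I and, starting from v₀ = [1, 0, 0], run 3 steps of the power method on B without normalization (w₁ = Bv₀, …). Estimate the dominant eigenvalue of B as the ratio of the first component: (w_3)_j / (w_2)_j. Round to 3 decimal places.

μ ≈ -2.622

B = H − I has rows (-1, 3, 6); (-2, 5, -2); (7, 3, 2)
w1 = Bv₀ = ((-1)·1 + 3·0 + 6·0; (-2)·1 + 5·0 + (-2)·0; 7·1 + 3·0 + 2·0) = (-1, -2, 7)
w2 = Bw1 = ((-1)·(-1) + 3·(-2) + 6·7; (-2)·(-1) + 5·(-2) + (-2)·7; 7·(-1) + 3·(-2) + 2·7) = (37, -22, 1)
w3 = Bw2 = (-97, -186, 195)
Ratio: -97/37 = -2.622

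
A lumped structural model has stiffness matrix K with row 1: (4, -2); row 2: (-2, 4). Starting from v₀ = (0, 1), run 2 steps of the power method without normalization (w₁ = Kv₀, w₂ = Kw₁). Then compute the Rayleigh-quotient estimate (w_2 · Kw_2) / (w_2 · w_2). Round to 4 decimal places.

w1 = Kv₀ = (4·0 + (-2)·1; (-2)·0 + 4·1) = (-2, 4)
w2 = Kw1 = (4·(-2) + (-2)·4; (-2)·(-2) + 4·4) = (-16, 20)
Kw2 = (-104, 112)
w2·Kw2 = (-16)·(-104) + 20·112 = 3904; w2·w2 = (-16)·(-16) + 20·20 = 656
λ ≈ 3904/656 = 5.9512

5.9512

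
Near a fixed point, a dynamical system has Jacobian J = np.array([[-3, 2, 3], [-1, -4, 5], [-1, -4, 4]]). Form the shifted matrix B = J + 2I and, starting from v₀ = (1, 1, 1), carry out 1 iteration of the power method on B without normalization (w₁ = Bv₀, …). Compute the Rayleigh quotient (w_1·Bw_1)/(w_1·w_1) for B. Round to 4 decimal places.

B = J + 2I has rows (-1, 2, 3); (-1, -2, 5); (-1, -4, 6)
w1 = Bv₀ = (4, 2, 1)
Bw1 = (3, -3, -6)
w1·Bw1 = 0; w1·w1 = 21; μ ≈ 0/21 = 0.0000

0.0000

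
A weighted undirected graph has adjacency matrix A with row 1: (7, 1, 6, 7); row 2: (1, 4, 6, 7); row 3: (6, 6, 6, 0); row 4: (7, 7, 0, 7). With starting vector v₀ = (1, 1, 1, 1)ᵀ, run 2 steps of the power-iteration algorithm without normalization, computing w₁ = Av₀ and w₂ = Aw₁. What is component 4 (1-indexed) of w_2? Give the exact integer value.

420

w1 = Av₀ = (7·1 + 1·1 + 6·1 + 7·1; 1·1 + 4·1 + 6·1 + 7·1; 6·1 + 6·1 + 6·1 + 0·1; 7·1 + 7·1 + 0·1 + 7·1) = (21, 18, 18, 21)
w2 = Aw1 = (7·21 + 1·18 + 6·18 + 7·21; 1·21 + 4·18 + 6·18 + 7·21; 6·21 + 6·18 + 6·18 + 0·21; 7·21 + 7·18 + 0·18 + 7·21) = (420, 348, 342, 420)
The requested component of w2 is 420.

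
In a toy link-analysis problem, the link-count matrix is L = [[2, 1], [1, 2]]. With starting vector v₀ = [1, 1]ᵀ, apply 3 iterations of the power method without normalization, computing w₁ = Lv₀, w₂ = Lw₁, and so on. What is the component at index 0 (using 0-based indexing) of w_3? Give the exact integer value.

w1 = Lv₀ = (2·1 + 1·1; 1·1 + 2·1) = (3, 3)
w2 = Lw1 = (2·3 + 1·3; 1·3 + 2·3) = (9, 9)
w3 = Lw2 = (27, 27)
The requested component of w3 is 27.

27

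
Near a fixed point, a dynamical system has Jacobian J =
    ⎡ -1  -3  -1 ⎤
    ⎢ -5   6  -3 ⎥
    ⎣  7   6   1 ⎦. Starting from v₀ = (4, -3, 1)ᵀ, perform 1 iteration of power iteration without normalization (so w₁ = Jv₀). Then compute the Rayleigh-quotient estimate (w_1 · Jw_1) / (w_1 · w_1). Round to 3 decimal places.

5.728

w1 = Jv₀ = (4, -41, 11)
Jw1 = (108, -299, -207)
w1·Jw1 = 4·108 + (-41)·(-299) + 11·(-207) = 10414; w1·w1 = 4·4 + (-41)·(-41) + 11·11 = 1818
λ ≈ 10414/1818 = 5.728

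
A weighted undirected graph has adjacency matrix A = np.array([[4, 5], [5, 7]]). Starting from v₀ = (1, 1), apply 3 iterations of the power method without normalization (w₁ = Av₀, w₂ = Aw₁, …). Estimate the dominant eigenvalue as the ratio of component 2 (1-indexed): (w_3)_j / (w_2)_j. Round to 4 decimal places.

10.7209

w1 = Av₀ = (4·1 + 5·1; 5·1 + 7·1) = (9, 12)
w2 = Aw1 = (4·9 + 5·12; 5·9 + 7·12) = (96, 129)
w3 = Aw2 = (1029, 1383)
Ratio at component: 1383 / 129 = 10.7209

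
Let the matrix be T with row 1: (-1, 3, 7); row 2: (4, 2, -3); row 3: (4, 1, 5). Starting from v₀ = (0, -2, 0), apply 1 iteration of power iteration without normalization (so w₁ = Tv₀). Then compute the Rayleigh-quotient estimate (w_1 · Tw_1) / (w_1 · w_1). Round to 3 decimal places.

w1 = Tv₀ = ((-1)·0 + 3·(-2) + 7·0; 4·0 + 2·(-2) + (-3)·0; 4·0 + 1·(-2) + 5·0) = (-6, -4, -2)
Tw1 = (-20, -26, -38)
w1·Tw1 = (-6)·(-20) + (-4)·(-26) + (-2)·(-38) = 300; w1·w1 = (-6)·(-6) + (-4)·(-4) + (-2)·(-2) = 56
λ ≈ 300/56 = 5.357

5.357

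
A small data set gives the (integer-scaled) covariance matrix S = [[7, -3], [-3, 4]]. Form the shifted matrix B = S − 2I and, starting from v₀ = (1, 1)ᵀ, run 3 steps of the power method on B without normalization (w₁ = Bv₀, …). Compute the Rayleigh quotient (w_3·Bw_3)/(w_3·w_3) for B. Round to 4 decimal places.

μ ≈ 6.8541

B = S − 2I has rows (5, -3); (-3, 2)
w1 = Bv₀ = (5·1 + (-3)·1; (-3)·1 + 2·1) = (2, -1)
w2 = Bw1 = (5·2 + (-3)·(-1); (-3)·2 + 2·(-1)) = (13, -8)
w3 = Bw2 = (89, -55)
Bw3 = (610, -377)
w3·Bw3 = 75025; w3·w3 = 10946; μ ≈ 75025/10946 = 6.8541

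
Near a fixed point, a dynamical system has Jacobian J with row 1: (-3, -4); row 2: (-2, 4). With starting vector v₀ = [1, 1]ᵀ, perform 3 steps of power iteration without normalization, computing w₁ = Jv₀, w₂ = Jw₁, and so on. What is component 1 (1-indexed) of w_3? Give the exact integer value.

w1 = Jv₀ = (-7, 2)
w2 = Jw1 = (13, 22)
w3 = Jw2 = (-127, 62)
The requested component of w3 is -127.

-127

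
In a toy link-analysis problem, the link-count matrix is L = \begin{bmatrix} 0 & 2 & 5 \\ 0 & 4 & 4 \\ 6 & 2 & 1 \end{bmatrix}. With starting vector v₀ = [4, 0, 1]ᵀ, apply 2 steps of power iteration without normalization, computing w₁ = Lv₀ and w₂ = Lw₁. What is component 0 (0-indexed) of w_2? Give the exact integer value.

133

w1 = Lv₀ = (0·4 + 2·0 + 5·1; 0·4 + 4·0 + 4·1; 6·4 + 2·0 + 1·1) = (5, 4, 25)
w2 = Lw1 = (0·5 + 2·4 + 5·25; 0·5 + 4·4 + 4·25; 6·5 + 2·4 + 1·25) = (133, 116, 63)
The requested component of w2 is 133.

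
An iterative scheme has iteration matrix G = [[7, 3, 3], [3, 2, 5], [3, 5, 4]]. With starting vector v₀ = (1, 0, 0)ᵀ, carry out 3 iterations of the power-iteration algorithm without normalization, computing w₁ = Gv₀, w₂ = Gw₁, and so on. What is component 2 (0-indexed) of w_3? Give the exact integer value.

603

w1 = Gv₀ = (7·1 + 3·0 + 3·0; 3·1 + 2·0 + 5·0; 3·1 + 5·0 + 4·0) = (7, 3, 3)
w2 = Gw1 = (7·7 + 3·3 + 3·3; 3·7 + 2·3 + 5·3; 3·7 + 5·3 + 4·3) = (67, 42, 48)
w3 = Gw2 = (739, 525, 603)
The requested component of w3 is 603.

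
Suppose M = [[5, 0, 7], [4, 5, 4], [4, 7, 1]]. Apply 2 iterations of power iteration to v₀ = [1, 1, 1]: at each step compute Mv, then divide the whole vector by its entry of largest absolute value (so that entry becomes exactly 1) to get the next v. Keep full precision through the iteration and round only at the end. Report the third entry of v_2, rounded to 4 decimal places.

0.9379

Mv0 = (12.00000, 13.00000, 12.00000); divide by 13.00000 → v1 = (0.92308, 1.00000, 0.92308)
Mv1 = (11.07692, 12.38462, 11.61538); divide by 12.38462 → v2 = (0.89441, 1.00000, 0.93789)
Requested entry of v2: 151/161 = 0.9379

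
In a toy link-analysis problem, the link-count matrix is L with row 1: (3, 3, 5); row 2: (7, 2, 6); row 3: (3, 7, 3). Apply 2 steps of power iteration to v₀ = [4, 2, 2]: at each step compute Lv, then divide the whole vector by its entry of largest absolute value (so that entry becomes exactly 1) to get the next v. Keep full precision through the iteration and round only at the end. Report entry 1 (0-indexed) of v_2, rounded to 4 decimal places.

Lv0 = (28.00000, 44.00000, 32.00000); divide by 44.00000 → v1 = (0.63636, 1.00000, 0.72727)
Lv1 = (8.54545, 10.81818, 11.09091); divide by 11.09091 → v2 = (0.77049, 0.97541, 1.00000)
Requested entry of v2: 476/488 = 0.9754

0.9754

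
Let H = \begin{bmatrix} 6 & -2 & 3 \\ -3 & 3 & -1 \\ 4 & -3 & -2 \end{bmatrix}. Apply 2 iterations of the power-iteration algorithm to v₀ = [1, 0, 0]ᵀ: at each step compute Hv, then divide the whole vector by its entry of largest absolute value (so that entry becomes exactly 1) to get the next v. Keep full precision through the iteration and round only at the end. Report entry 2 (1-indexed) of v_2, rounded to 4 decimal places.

Hv0 = (6.00000, -3.00000, 4.00000); divide by 6.00000 → v1 = (1.00000, -0.50000, 0.66667)
Hv1 = (9.00000, -5.16667, 4.16667); divide by 9.00000 → v2 = (1.00000, -0.57407, 0.46296)
Requested entry of v2: -31/54 = -0.5741

-0.5741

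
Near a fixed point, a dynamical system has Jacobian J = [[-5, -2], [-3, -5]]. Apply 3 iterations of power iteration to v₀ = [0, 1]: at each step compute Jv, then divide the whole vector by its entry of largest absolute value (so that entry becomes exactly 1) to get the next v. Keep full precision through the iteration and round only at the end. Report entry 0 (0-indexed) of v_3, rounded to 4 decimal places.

Jv0 = (-2.00000, -5.00000); divide by -5.00000 → v1 = (0.40000, 1.00000)
Jv1 = (-4.00000, -6.20000); divide by -6.20000 → v2 = (0.64516, 1.00000)
Jv2 = (-5.22581, -6.93548); divide by -6.93548 → v3 = (0.75349, 1.00000)
Requested entry of v3: -162/-215 = 0.7535

0.7535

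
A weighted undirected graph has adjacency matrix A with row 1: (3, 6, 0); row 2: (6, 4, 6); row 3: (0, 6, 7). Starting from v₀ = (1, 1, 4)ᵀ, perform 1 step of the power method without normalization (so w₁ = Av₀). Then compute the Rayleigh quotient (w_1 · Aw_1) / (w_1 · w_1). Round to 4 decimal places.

λ ≈ 12.7468

w1 = Av₀ = (9, 34, 34)
Aw1 = (231, 394, 442)
w1·Aw1 = 9·231 + 34·394 + 34·442 = 30503; w1·w1 = 9·9 + 34·34 + 34·34 = 2393
λ ≈ 30503/2393 = 12.7468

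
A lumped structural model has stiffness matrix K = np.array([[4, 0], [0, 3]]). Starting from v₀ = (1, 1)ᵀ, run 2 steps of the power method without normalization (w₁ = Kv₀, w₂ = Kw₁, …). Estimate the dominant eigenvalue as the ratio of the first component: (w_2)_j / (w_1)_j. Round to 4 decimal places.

w1 = Kv₀ = (4, 3)
w2 = Kw1 = (16, 9)
Ratio at component: 16 / 4 = 4.0000

4.0000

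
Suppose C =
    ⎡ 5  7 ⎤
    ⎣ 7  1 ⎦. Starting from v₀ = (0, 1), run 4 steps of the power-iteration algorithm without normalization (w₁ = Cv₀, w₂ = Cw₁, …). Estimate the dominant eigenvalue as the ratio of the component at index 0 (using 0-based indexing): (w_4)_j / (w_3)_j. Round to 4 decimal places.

w1 = Cv₀ = (5·0 + 7·1; 7·0 + 1·1) = (7, 1)
w2 = Cw1 = (5·7 + 7·1; 7·7 + 1·1) = (42, 50)
w3 = Cw2 = (560, 344)
w4 = Cw3 = (5208, 4264)
Ratio at component: 5208 / 560 = 9.3000

λ ≈ 9.3000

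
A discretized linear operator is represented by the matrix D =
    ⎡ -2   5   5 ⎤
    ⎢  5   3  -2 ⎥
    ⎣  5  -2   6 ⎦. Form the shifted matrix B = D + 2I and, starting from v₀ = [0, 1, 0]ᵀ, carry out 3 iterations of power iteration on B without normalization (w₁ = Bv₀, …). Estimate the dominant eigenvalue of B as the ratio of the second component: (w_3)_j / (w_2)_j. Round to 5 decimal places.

6.42593

B = D + 2I has rows (0, 5, 5); (5, 5, -2); (5, -2, 8)
w1 = Bv₀ = (0·0 + 5·1 + 5·0; 5·0 + 5·1 + (-2)·0; 5·0 + (-2)·1 + 8·0) = (5, 5, -2)
w2 = Bw1 = (0·5 + 5·5 + 5·(-2); 5·5 + 5·5 + (-2)·(-2); 5·5 + (-2)·5 + 8·(-2)) = (15, 54, -1)
w3 = Bw2 = (265, 347, -41)
Ratio: 347/54 = 6.42593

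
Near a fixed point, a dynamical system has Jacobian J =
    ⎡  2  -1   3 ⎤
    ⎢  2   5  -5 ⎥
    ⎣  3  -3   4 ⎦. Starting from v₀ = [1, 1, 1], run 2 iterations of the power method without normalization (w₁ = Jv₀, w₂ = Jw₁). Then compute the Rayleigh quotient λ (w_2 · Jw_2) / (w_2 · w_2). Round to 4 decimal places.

w1 = Jv₀ = (4, 2, 4)
w2 = Jw1 = (18, -2, 22)
Jw2 = (104, -84, 148)
w2·Jw2 = 18·104 + (-2)·(-84) + 22·148 = 5296; w2·w2 = 18·18 + (-2)·(-2) + 22·22 = 812
λ ≈ 5296/812 = 6.5222

λ ≈ 6.5222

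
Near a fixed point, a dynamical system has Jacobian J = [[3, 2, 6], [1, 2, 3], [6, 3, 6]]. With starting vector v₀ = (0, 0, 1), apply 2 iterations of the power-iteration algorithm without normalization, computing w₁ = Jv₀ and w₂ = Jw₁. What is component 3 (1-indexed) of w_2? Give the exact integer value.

81

w1 = Jv₀ = (3·0 + 2·0 + 6·1; 1·0 + 2·0 + 3·1; 6·0 + 3·0 + 6·1) = (6, 3, 6)
w2 = Jw1 = (3·6 + 2·3 + 6·6; 1·6 + 2·3 + 3·6; 6·6 + 3·3 + 6·6) = (60, 30, 81)
The requested component of w2 is 81.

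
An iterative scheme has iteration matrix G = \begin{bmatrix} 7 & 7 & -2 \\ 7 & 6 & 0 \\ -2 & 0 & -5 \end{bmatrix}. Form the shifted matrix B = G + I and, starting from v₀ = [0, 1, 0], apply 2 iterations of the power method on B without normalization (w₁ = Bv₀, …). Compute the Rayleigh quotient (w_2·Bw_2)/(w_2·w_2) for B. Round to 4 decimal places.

B = G + I has rows (8, 7, -2); (7, 7, 0); (-2, 0, -4)
w1 = Bv₀ = (7, 7, 0)
w2 = Bw1 = (105, 98, -14)
Bw2 = (1554, 1421, -154)
w2·Bw2 = 304584; w2·w2 = 20825; μ ≈ 304584/20825 = 14.6259

μ ≈ 14.6259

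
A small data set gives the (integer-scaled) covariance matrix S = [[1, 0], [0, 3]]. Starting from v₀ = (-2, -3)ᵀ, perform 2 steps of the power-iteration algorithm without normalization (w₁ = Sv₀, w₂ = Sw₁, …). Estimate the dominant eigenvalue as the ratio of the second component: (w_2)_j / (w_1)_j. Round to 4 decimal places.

λ ≈ 3.0000

w1 = Sv₀ = (1·(-2) + 0·(-3); 0·(-2) + 3·(-3)) = (-2, -9)
w2 = Sw1 = (1·(-2) + 0·(-9); 0·(-2) + 3·(-9)) = (-2, -27)
Ratio at component: -27 / -9 = 3.0000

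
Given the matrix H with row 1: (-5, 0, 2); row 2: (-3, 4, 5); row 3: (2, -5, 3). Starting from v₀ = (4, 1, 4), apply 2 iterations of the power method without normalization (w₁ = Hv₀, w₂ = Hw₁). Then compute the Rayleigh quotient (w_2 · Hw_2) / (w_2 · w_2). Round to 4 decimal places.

0.2354

w1 = Hv₀ = (-12, 12, 15)
w2 = Hw1 = (90, 159, -39)
Hw2 = (-528, 171, -732)
w2·Hw2 = 90·(-528) + 159·171 + (-39)·(-732) = 8217; w2·w2 = 90·90 + 159·159 + (-39)·(-39) = 34902
λ ≈ 8217/34902 = 0.2354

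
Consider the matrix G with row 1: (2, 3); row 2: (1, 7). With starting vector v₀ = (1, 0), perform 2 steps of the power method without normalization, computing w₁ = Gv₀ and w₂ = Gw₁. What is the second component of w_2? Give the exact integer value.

w1 = Gv₀ = (2, 1)
w2 = Gw1 = (7, 9)
The requested component of w2 is 9.

9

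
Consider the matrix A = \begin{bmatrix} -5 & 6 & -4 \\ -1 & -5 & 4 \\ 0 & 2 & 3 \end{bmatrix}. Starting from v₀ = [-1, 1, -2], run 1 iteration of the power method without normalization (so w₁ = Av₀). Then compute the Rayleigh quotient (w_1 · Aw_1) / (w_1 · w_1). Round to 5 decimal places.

w1 = Av₀ = ((-5)·(-1) + 6·1 + (-4)·(-2); (-1)·(-1) + (-5)·1 + 4·(-2); 0·(-1) + 2·1 + 3·(-2)) = (19, -12, -4)
Aw1 = (-151, 25, -36)
w1·Aw1 = 19·(-151) + (-12)·25 + (-4)·(-36) = -3025; w1·w1 = 19·19 + (-12)·(-12) + (-4)·(-4) = 521
λ ≈ -3025/521 = -5.80614

-5.80614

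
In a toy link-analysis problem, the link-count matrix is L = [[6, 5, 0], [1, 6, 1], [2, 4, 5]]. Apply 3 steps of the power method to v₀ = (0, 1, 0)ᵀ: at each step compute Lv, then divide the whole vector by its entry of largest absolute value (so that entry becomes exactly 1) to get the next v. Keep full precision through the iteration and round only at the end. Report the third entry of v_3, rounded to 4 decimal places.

0.9744

Lv0 = (5.00000, 6.00000, 4.00000); divide by 6.00000 → v1 = (0.83333, 1.00000, 0.66667)
Lv1 = (10.00000, 7.50000, 9.00000); divide by 10.00000 → v2 = (1.00000, 0.75000, 0.90000)
Lv2 = (9.75000, 6.40000, 9.50000); divide by 9.75000 → v3 = (1.00000, 0.65641, 0.97436)
Requested entry of v3: 570/585 = 0.9744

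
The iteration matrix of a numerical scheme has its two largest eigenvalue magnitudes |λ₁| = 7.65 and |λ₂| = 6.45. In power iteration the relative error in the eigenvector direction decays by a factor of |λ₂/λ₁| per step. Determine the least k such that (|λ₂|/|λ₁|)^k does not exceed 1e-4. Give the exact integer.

|λ₂/λ₁| = 6.45/7.65 = 0.84314
Need k ≥ ln(1e-4) / ln(0.84314) = -9.2103 / -0.1706 ≈ 53.980
Smallest integer k satisfying the bound: 54

54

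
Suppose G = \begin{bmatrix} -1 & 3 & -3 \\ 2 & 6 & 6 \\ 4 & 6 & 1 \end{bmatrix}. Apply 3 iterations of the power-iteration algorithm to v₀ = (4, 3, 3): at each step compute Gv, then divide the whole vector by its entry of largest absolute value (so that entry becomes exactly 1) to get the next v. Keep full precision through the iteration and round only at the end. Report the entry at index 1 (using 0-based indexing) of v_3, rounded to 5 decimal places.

Gv0 = (-4.000000, 44.000000, 37.000000); divide by 44.000000 → v1 = (-0.090909, 1.000000, 0.840909)
Gv1 = (0.568182, 10.863636, 6.477273); divide by 10.863636 → v2 = (0.052301, 1.000000, 0.596234)
Gv2 = (1.158996, 9.682008, 6.805439); divide by 9.682008 → v3 = (0.119706, 1.000000, 0.702895)
Requested entry of v3: 4628/4628 = 1.00000

1.00000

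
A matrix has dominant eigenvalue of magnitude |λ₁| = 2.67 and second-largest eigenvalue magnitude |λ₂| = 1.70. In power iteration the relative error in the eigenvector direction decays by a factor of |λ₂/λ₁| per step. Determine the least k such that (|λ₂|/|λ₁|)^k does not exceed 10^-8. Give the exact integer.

41

|λ₂/λ₁| = 1.70/2.67 = 0.63670
Need k ≥ ln(10^-8) / ln(0.63670) = -18.4207 / -0.4515 ≈ 40.803
Smallest integer k satisfying the bound: 41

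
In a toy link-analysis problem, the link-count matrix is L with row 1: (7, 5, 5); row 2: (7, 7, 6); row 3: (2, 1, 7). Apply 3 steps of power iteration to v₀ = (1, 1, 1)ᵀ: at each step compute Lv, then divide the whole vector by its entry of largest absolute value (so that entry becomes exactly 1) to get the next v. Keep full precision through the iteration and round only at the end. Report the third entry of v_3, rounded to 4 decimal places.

0.3549

Lv0 = (17.00000, 20.00000, 10.00000); divide by 20.00000 → v1 = (0.85000, 1.00000, 0.50000)
Lv1 = (13.45000, 15.95000, 6.20000); divide by 15.95000 → v2 = (0.84326, 1.00000, 0.38871)
Lv2 = (12.84639, 15.23511, 5.40752); divide by 15.23511 → v3 = (0.84321, 1.00000, 0.35494)
Requested entry of v3: 1725/4860 = 0.3549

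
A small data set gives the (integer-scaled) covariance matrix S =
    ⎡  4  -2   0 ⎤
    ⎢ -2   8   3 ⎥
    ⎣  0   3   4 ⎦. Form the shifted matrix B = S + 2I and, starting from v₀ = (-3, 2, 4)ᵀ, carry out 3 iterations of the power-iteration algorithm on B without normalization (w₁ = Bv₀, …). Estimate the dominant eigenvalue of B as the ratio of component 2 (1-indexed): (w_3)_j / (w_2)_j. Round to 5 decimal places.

B = S + 2I has rows (6, -2, 0); (-2, 10, 3); (0, 3, 6)
w1 = Bv₀ = (6·(-3) + (-2)·2 + 0·4; (-2)·(-3) + 10·2 + 3·4; 0·(-3) + 3·2 + 6·4) = (-22, 38, 30)
w2 = Bw1 = (6·(-22) + (-2)·38 + 0·30; (-2)·(-22) + 10·38 + 3·30; 0·(-22) + 3·38 + 6·30) = (-208, 514, 294)
w3 = Bw2 = (-2276, 6438, 3306)
Ratio: 6438/514 = 12.52529

μ ≈ 12.52529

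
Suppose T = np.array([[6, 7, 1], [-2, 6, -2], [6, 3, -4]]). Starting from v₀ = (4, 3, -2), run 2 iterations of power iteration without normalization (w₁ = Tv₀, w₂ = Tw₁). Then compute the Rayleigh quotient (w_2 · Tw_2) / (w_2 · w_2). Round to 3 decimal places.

6.081

w1 = Tv₀ = (6·4 + 7·3 + 1·(-2); (-2)·4 + 6·3 + (-2)·(-2); 6·4 + 3·3 + (-4)·(-2)) = (43, 14, 41)
w2 = Tw1 = (6·43 + 7·14 + 1·41; (-2)·43 + 6·14 + (-2)·41; 6·43 + 3·14 + (-4)·41) = (397, -84, 136)
Tw2 = (1930, -1570, 1586)
w2·Tw2 = 397·1930 + (-84)·(-1570) + 136·1586 = 1113786; w2·w2 = 397·397 + (-84)·(-84) + 136·136 = 183161
λ ≈ 1113786/183161 = 6.081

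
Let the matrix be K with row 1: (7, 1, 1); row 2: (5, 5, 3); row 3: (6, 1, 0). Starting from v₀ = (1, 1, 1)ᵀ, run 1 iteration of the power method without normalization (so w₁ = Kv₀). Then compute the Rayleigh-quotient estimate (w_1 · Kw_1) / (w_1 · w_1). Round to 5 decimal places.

λ ≈ 9.76254

w1 = Kv₀ = (9, 13, 7)
Kw1 = (83, 131, 67)
w1·Kw1 = 9·83 + 13·131 + 7·67 = 2919; w1·w1 = 9·9 + 13·13 + 7·7 = 299
λ ≈ 2919/299 = 9.76254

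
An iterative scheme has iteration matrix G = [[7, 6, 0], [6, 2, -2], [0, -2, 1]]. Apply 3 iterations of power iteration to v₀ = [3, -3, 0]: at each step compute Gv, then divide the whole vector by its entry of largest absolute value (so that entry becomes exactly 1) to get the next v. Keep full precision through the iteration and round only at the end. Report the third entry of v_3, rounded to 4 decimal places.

-0.0939

Gv0 = (3.00000, 12.00000, 6.00000); divide by 12.00000 → v1 = (0.25000, 1.00000, 0.50000)
Gv1 = (7.75000, 2.50000, -1.50000); divide by 7.75000 → v2 = (1.00000, 0.32258, -0.19355)
Gv2 = (8.93548, 7.03226, -0.83871); divide by 8.93548 → v3 = (1.00000, 0.78700, -0.09386)
Requested entry of v3: -78/831 = -0.0939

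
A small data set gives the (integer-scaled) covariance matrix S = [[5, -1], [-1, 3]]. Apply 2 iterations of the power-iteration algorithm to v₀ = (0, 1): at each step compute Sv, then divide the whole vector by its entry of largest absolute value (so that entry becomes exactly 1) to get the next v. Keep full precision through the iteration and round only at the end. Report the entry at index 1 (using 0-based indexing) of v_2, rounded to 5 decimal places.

1.00000

Sv0 = (-1.000000, 3.000000); divide by 3.000000 → v1 = (-0.333333, 1.000000)
Sv1 = (-2.666667, 3.333333); divide by 3.333333 → v2 = (-0.800000, 1.000000)
Requested entry of v2: 10/10 = 1.00000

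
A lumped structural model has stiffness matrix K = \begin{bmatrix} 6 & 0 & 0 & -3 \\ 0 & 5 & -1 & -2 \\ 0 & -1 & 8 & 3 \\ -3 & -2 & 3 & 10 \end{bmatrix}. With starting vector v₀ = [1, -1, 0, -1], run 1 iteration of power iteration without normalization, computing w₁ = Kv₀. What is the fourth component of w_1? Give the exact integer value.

w1 = Kv₀ = (6·1 + 0·(-1) + 0·0 + (-3)·(-1); 0·1 + 5·(-1) + (-1)·0 + (-2)·(-1); 0·1 + (-1)·(-1) + 8·0 + 3·(-1); (-3)·1 + (-2)·(-1) + 3·0 + 10·(-1)) = (9, -3, -2, -11)
The requested component of w1 is -11.

-11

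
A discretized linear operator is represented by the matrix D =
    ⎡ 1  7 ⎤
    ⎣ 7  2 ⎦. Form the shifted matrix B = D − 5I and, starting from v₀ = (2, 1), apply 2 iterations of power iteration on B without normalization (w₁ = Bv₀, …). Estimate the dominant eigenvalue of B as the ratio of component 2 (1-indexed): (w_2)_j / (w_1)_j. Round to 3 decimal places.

B = D − 5I has rows (-4, 7); (7, -3)
w1 = Bv₀ = ((-4)·2 + 7·1; 7·2 + (-3)·1) = (-1, 11)
w2 = Bw1 = ((-4)·(-1) + 7·11; 7·(-1) + (-3)·11) = (81, -40)
Ratio: -40/11 = -3.636

-3.636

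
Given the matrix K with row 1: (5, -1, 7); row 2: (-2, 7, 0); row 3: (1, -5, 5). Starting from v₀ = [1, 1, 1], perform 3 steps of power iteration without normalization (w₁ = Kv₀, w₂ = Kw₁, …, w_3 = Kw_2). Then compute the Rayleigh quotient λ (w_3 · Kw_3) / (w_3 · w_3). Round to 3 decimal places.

λ ≈ 3.315

w1 = Kv₀ = (11, 5, 1)
w2 = Kw1 = (57, 13, -9)
w3 = Kw2 = (209, -23, -53)
Kw3 = (697, -579, 59)
w3·Kw3 = 209·697 + (-23)·(-579) + (-53)·59 = 155863; w3·w3 = 209·209 + (-23)·(-23) + (-53)·(-53) = 47019
λ ≈ 155863/47019 = 3.315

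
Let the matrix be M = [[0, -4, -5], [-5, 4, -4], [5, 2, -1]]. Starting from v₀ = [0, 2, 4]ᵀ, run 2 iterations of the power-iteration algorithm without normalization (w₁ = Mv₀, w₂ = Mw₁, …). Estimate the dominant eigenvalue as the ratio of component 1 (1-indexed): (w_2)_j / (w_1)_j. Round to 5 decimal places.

-1.14286

w1 = Mv₀ = (0·0 + (-4)·2 + (-5)·4; (-5)·0 + 4·2 + (-4)·4; 5·0 + 2·2 + (-1)·4) = (-28, -8, 0)
w2 = Mw1 = (0·(-28) + (-4)·(-8) + (-5)·0; (-5)·(-28) + 4·(-8) + (-4)·0; 5·(-28) + 2·(-8) + (-1)·0) = (32, 108, -156)
Ratio at component: 32 / -28 = -1.14286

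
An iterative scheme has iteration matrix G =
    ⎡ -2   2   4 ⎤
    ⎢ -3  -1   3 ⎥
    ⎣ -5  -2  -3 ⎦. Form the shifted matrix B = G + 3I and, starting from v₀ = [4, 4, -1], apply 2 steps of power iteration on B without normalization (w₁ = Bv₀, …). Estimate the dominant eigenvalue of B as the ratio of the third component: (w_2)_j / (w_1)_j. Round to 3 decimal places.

B = G + 3I has rows (1, 2, 4); (-3, 2, 3); (-5, -2, 0)
w1 = Bv₀ = (1·4 + 2·4 + 4·(-1); (-3)·4 + 2·4 + 3·(-1); (-5)·4 + (-2)·4 + 0·(-1)) = (8, -7, -28)
w2 = Bw1 = (1·8 + 2·(-7) + 4·(-28); (-3)·8 + 2·(-7) + 3·(-28); (-5)·8 + (-2)·(-7) + 0·(-28)) = (-118, -122, -26)
Ratio: -26/-28 = 0.929

0.929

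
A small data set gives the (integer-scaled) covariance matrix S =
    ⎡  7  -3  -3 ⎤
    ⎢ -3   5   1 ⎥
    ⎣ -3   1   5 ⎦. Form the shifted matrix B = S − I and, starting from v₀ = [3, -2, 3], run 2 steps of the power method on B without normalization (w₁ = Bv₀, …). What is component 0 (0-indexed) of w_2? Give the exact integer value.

B = S − I has rows (6, -3, -3); (-3, 4, 1); (-3, 1, 4)
w1 = Bv₀ = (15, -14, 1)
w2 = Bw1 = (129, -100, -55)
Requested component of w2: 129

129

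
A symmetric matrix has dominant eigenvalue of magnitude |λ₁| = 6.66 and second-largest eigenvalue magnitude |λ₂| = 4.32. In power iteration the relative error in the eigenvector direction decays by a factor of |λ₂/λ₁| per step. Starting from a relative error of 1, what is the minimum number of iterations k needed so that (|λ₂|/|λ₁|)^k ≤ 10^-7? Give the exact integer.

|λ₂/λ₁| = 4.32/6.66 = 0.64865
Need k ≥ ln(10^-7) / ln(0.64865) = -16.1181 / -0.4329 ≈ 37.236
Smallest integer k satisfying the bound: 38

38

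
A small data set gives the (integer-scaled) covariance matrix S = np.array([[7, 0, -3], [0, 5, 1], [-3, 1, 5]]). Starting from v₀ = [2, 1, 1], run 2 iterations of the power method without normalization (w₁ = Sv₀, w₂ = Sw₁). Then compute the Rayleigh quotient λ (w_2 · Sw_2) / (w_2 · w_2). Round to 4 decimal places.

8.0050

w1 = Sv₀ = (7·2 + 0·1 + (-3)·1; 0·2 + 5·1 + 1·1; (-3)·2 + 1·1 + 5·1) = (11, 6, 0)
w2 = Sw1 = (7·11 + 0·6 + (-3)·0; 0·11 + 5·6 + 1·0; (-3)·11 + 1·6 + 5·0) = (77, 30, -27)
Sw2 = (620, 123, -336)
w2·Sw2 = 77·620 + 30·123 + (-27)·(-336) = 60502; w2·w2 = 77·77 + 30·30 + (-27)·(-27) = 7558
λ ≈ 60502/7558 = 8.0050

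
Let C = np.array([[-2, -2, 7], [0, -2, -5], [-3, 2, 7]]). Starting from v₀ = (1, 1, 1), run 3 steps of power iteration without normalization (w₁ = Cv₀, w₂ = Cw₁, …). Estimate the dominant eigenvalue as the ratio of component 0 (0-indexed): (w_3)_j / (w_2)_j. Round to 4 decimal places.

w1 = Cv₀ = ((-2)·1 + (-2)·1 + 7·1; 0·1 + (-2)·1 + (-5)·1; (-3)·1 + 2·1 + 7·1) = (3, -7, 6)
w2 = Cw1 = ((-2)·3 + (-2)·(-7) + 7·6; 0·3 + (-2)·(-7) + (-5)·6; (-3)·3 + 2·(-7) + 7·6) = (50, -16, 19)
w3 = Cw2 = (65, -63, -49)
Ratio at component: 65 / 50 = 1.3000

1.3000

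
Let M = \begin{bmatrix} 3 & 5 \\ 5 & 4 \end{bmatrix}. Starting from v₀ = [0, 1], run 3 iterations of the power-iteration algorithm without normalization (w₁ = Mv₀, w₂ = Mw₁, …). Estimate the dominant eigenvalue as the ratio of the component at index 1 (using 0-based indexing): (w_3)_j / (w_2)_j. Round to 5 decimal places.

w1 = Mv₀ = (5, 4)
w2 = Mw1 = (35, 41)
w3 = Mw2 = (310, 339)
Ratio at component: 339 / 41 = 8.26829

8.26829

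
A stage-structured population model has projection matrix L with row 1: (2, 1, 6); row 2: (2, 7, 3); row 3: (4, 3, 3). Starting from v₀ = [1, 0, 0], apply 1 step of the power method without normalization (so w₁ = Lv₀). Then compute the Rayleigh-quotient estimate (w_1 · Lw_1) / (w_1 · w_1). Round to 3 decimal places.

w1 = Lv₀ = (2, 2, 4)
Lw1 = (30, 30, 26)
w1·Lw1 = 2·30 + 2·30 + 4·26 = 224; w1·w1 = 2·2 + 2·2 + 4·4 = 24
λ ≈ 224/24 = 9.333

9.333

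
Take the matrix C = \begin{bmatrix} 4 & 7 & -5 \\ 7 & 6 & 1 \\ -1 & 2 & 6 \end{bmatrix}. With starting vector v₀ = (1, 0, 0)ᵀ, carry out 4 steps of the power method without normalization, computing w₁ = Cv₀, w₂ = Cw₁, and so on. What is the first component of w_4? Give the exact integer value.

w1 = Cv₀ = (4, 7, -1)
w2 = Cw1 = (70, 69, 4)
w3 = Cw2 = (743, 908, 92)
w4 = Cw3 = (8868, 10741, 1625)
The requested component of w4 is 8868.

8868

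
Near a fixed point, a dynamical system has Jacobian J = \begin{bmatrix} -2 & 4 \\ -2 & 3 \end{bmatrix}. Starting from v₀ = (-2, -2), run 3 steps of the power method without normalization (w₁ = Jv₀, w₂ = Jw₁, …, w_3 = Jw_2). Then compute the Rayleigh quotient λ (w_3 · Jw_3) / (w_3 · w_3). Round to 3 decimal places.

λ ≈ 0.760

w1 = Jv₀ = ((-2)·(-2) + 4·(-2); (-2)·(-2) + 3·(-2)) = (-4, -2)
w2 = Jw1 = ((-2)·(-4) + 4·(-2); (-2)·(-4) + 3·(-2)) = (0, 2)
w3 = Jw2 = (8, 6)
Jw3 = (8, 2)
w3·Jw3 = 8·8 + 6·2 = 76; w3·w3 = 8·8 + 6·6 = 100
λ ≈ 76/100 = 0.760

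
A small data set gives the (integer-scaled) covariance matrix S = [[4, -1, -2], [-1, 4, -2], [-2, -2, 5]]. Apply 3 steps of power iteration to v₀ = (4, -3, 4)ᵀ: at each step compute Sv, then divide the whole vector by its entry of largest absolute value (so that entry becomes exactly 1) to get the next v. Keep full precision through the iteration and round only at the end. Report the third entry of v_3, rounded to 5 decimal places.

Sv0 = (11.000000, -24.000000, 18.000000); divide by -24.000000 → v1 = (-0.458333, 1.000000, -0.750000)
Sv1 = (-1.333333, 5.958333, -4.833333); divide by 5.958333 → v2 = (-0.223776, 1.000000, -0.811189)
Sv2 = (-0.272727, 5.846154, -5.608392); divide by 5.846154 → v3 = (-0.046651, 1.000000, -0.959330)
Requested entry of v3: 802/-836 = -0.95933

-0.95933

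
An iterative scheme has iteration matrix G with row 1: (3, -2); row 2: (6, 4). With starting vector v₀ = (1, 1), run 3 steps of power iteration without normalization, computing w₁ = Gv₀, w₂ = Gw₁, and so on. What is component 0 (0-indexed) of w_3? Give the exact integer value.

w1 = Gv₀ = (3·1 + (-2)·1; 6·1 + 4·1) = (1, 10)
w2 = Gw1 = (3·1 + (-2)·10; 6·1 + 4·10) = (-17, 46)
w3 = Gw2 = (-143, 82)
The requested component of w3 is -143.

-143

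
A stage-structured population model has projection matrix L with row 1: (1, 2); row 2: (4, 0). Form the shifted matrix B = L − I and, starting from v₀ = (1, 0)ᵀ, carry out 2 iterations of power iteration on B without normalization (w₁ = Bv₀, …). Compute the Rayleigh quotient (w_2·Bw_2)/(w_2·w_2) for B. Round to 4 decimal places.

B = L − I has rows (0, 2); (4, -1)
w1 = Bv₀ = (0, 4)
w2 = Bw1 = (8, -4)
Bw2 = (-8, 36)
w2·Bw2 = -208; w2·w2 = 80; μ ≈ -208/80 = -2.6000

μ ≈ -2.6000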